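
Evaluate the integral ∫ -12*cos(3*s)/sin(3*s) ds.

Let u = sin(3*s), so du = (3*cos(3*s)) ds.
Rewriting, the integral becomes -4·∫ 1/u du = -4·log(u).
Substituting back, u = sin(3*s).

-4*log(sin(3*s)) + C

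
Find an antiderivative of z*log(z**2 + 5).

z**2*log(z**2 + 5)/2 - z**2/2 + 5*log(z**2 + 5)/2 + C

Let u = z**2 + 5, so du = (2*z) dz.
The integral becomes (1/2)·∫ log(u) du; integrate by parts with u′=log(u), dv′=du.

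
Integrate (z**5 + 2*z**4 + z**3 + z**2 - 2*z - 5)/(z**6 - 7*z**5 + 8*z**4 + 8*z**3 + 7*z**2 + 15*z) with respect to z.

Factor the denominator: z*(z - 5)*(z - 3)*(z + 1)*(z**2 + 1).
Partial-fraction decomposition: (5*z - 1)/(26*(z**2 + 1)) + 1/(24*(z + 1)) - 43/(24*(z - 3)) + 451/(156*(z - 5)) - 1/(3*z).
Integrate each term; A/(z−a) gives A·log|z−a|; the (Bz+D)/(z²+p²) term gives a log and an atan.

-log(z)/3 + 451*log(z - 5)/156 - 43*log(z - 3)/24 + log(z + 1)/24 + 5*log(z**2 + 1)/52 - atan(z)/26 + C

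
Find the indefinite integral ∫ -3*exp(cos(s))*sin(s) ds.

Let u = cos(s), so du = (-sin(s)) ds.
Rewriting, the integral becomes 3·∫ e^u du = 3·e^u.
Substituting back, u = cos(s).

3*exp(cos(s)) + C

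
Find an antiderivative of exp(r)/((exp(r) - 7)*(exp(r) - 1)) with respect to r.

log(exp(r) - 7)/6 - log(exp(r) - 1)/6 + C

Let u = e^r, du = e^r dr.
The integral becomes ∫ du/((u-1)(u-7)); decompose into partial fractions.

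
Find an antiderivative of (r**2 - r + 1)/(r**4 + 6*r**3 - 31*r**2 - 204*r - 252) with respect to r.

Factor the denominator: (r - 6)*(r + 2)*(r + 3)*(r + 7).
Partial-fraction decomposition: -57/(260*(r + 7)) + 13/(36*(r + 3)) - 7/(40*(r + 2)) + 31/(936*(r - 6)).
Integrate each term: A/(r−a) contributes A·log|r−a|.

31*log(r - 6)/936 - 7*log(r + 2)/40 + 13*log(r + 3)/36 - 57*log(r + 7)/260 + C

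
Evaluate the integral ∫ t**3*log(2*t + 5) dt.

Use integration by parts with u = log(2*t + 5), dv = t**3 dt.
Then du = 2/(2*t + 5) dt and v = t**4/4.

t**4*log(2*t + 5)/4 - t**4/16 + 5*t**3/24 - 25*t**2/32 + 125*t/32 - 625*log(2*t + 5)/64 + C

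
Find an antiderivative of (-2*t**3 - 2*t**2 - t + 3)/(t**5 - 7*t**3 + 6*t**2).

Factor the denominator: t**2*(t - 2)*(t - 1)*(t + 3).
Partial-fraction decomposition: 7/(30*(t + 3)) + 1/(2*(t - 1)) - 23/(20*(t - 2)) + 5/(12*t) + 1/(2*t**2).
Integrate each term; A/(t−a) gives A·log|t−a|; A/(t−a)² gives −A/(t−a).

5*log(t)/12 - 23*log(t - 2)/20 + log(t - 1)/2 + 7*log(t + 3)/30 - 1/(2*t) + C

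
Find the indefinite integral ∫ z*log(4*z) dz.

z**2*(log(z) + 2*log(2))/2 - z**2/4 + C

Use integration by parts with u = log(4*z), dv = z dz.
Then du = 1/z dz and v = z**2/2.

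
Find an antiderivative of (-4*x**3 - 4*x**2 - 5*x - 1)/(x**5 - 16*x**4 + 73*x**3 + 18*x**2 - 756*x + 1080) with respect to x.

33451*log(x - 6)/1296 - 313*log(x - 5)/12 + 59*log(x - 2)/240 + 43*log(x + 3)/1620 + 1039/(36*x - 216) + C

Factor the denominator: (x - 6)**2*(x - 5)*(x - 2)*(x + 3).
Partial-fraction decomposition: 43/(1620*(x + 3)) + 59/(240*(x - 2)) - 313/(12*(x - 5)) + 33451/(1296*(x - 6)) - 1039/(36*(x - 6)**2).
Integrate each term; A/(x−a) gives A·log|x−a|; A/(x−a)² gives −A/(x−a).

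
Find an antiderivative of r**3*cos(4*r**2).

Let u = r², du = 2r dr; rewrite as (1/2)∫ u^1·cos(4u) du.
Now integrate by parts 1 time.

r**2*sin(4*r**2)/8 + cos(4*r**2)/32 + C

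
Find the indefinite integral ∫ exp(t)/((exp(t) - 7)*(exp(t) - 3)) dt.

log(exp(t) - 7)/4 - log(exp(t) - 3)/4 + C

Let u = e^t, du = e^t dt.
The integral becomes ∫ du/((u-3)(u-7)); decompose into partial fractions.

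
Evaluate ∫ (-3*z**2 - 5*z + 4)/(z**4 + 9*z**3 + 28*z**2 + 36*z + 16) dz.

-4*log(z + 2) + 2*log(z**2 + 5*z + 4) + 1/(z + 2) + C

Factor the denominator: (z + 1)*(z + 2)**2*(z + 4).
Partial-fraction decomposition: 2/(z + 4) - 4/(z + 2) - 1/(z + 2)**2 + 2/(z + 1).
Integrate each term; A/(z−a) gives A·log|z−a|; A/(z−a)² gives −A/(z−a).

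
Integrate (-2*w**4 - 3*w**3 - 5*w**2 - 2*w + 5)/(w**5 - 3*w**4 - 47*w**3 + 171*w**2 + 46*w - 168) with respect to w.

Factor the denominator: (w - 6)*(w - 4)*(w - 1)*(w + 1)*(w + 7).
Partial-fraction decomposition: -1333/(2288*(w + 7)) - 1/(140*(w + 1)) - 7/(240*(w - 1)) + 787/(330*(w - 4)) - 3427/(910*(w - 6)).
Integrate each term: A/(w−a) contributes A·log|w−a|.

-3427*log(w - 6)/910 + 787*log(w - 4)/330 - 7*log(w - 1)/240 - log(w + 1)/140 - 1333*log(w + 7)/2288 + C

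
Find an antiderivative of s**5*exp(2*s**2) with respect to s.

(2*s**4 - 2*s**2 + 1)*exp(2*s**2)/8 + C

Let u = s², du = 2s ds; rewrite as (1/2)∫ u^2·exp(2u) du.
Now integrate by parts 2 times.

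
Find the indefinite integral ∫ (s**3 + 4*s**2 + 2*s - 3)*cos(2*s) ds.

s**3*sin(2*s)/2 + 2*s**2*sin(2*s) + 3*s**2*cos(2*s)/4 + s*sin(2*s)/4 + 2*s*cos(2*s) - 5*sin(2*s)/2 + cos(2*s)/8 + C

Use integration by parts with u = s**3 + 4*s**2 + 2*s - 3, dv = cos(2*s) ds, so v = sin(2*s)/2.
Apply parts 3 times (tabular method): alternate signs, differentiate u down to 0, integrate dv up.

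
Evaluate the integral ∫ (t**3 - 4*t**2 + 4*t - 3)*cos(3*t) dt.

Use integration by parts with u = t**3 - 4*t**2 + 4*t - 3, dv = cos(3*t) dt, so v = sin(3*t)/3.
Apply parts 3 times (tabular method): alternate signs, differentiate u down to 0, integrate dv up.

t**3*sin(3*t)/3 - 4*t**2*sin(3*t)/3 + t**2*cos(3*t)/3 + 10*t*sin(3*t)/9 - 8*t*cos(3*t)/9 - 19*sin(3*t)/27 + 10*cos(3*t)/27 + C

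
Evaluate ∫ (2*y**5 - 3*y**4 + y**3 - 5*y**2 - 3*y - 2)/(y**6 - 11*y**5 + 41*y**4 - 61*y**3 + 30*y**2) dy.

Factor the denominator: y**2*(y - 5)*(y - 3)*(y - 2)*(y - 1).
Partial-fraction decomposition: 5/(4*(y - 1)) - 1/(3*(y - 2)) - 107/(18*(y - 3)) + 2179/(300*(y - 5)) - 53/(225*y) - 1/(15*y**2).
Integrate each term; A/(y−a) gives A·log|y−a|; A/(y−a)² gives −A/(y−a).

-53*log(y)/225 + 2179*log(y - 5)/300 - 107*log(y - 3)/18 - log(y - 2)/3 + 5*log(y - 1)/4 + 1/(15*y) + C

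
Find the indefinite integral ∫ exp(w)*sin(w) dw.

exp(w)*sin(w)/2 - exp(w)*cos(w)/2 + C

Let I denote the integral. Integrate by parts with u = sin(w), dv = exp(w) dw, so v = exp(w): I = exp(w)*sin(w) − ∫ exp(w)*cos(w) dw.
Apply parts again with u = cos(w), dv = exp(w) dw: ∫ exp(w)*cos(w) dw = exp(w)*cos(w) + I. Substituting back brings back I: I = exp(w)*sin(w) - exp(w)*cos(w) − I.
Solving for I: (1 + 1)·I equals the remaining terms, so I = (1/2)·(exp(w)*sin(w) - exp(w)*cos(w)).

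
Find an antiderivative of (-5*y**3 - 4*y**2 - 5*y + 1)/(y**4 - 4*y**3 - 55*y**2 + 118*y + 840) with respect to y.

-1945*log(y - 7)/132 + 1253*log(y - 6)/110 + 277*log(y + 4)/110 - 551*log(y + 5)/132 + C

Factor the denominator: (y - 7)*(y - 6)*(y + 4)*(y + 5).
Partial-fraction decomposition: -551/(132*(y + 5)) + 277/(110*(y + 4)) + 1253/(110*(y - 6)) - 1945/(132*(y - 7)).
Integrate each term: A/(y−a) contributes A·log|y−a|.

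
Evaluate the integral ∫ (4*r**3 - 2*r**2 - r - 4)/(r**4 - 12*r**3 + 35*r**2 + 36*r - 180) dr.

Factor the denominator: (r - 6)*(r - 5)*(r - 3)*(r + 2).
Partial-fraction decomposition: 3/(20*(r + 2)) + 83/(30*(r - 3)) - 63/(2*(r - 5)) + 391/(12*(r - 6)).
Integrate each term: A/(r−a) contributes A·log|r−a|.

391*log(r - 6)/12 - 63*log(r - 5)/2 + 83*log(r - 3)/30 + 3*log(r + 2)/20 + C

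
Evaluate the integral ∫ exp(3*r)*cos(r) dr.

Let I denote the integral. Integrate by parts with u = cos(r), dv = exp(3*r) dr, so v = exp(3*r)/3: I = exp(3*r)*cos(r)/3 + (1/3)·∫ exp(3*r)*sin(r) dr.
Apply parts again with u = sin(r), dv = exp(3*r) dr: ∫ exp(3*r)*sin(r) dr = exp(3*r)*sin(r)/3 − (1/3)·I. Substituting back brings back I: I = exp(3*r)*sin(r)/9 + exp(3*r)*cos(r)/3 − (1/9)·I.
Solving for I: (1 + 1/9)·I equals the remaining terms, so I = (9/10)·(exp(3*r)*sin(r)/9 + exp(3*r)*cos(r)/3).

exp(3*r)*sin(r)/10 + 3*exp(3*r)*cos(r)/10 + C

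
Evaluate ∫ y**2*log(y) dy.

Use integration by parts with u = log(y), dv = y**2 dy.
Then du = 1/y dy and v = y**3/3.

y**3*log(y)/3 - y**3/9 + C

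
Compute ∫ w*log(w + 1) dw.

Use integration by parts with u = log(w + 1), dv = w dw.
Then du = 1/(w + 1) dw and v = w**2/2.

w**2*log(w + 1)/2 - w**2/4 + w/2 - log(w + 1)/2 + C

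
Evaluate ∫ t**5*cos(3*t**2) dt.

t**4*sin(3*t**2)/6 + t**2*cos(3*t**2)/9 - sin(3*t**2)/27 + C

Let u = t², du = 2t dt; rewrite as (1/2)∫ u^2·cos(3u) du.
Now integrate by parts 2 times.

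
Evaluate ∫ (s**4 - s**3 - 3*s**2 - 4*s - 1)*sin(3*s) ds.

-s**4*cos(3*s)/3 + 4*s**3*sin(3*s)/9 + s**3*cos(3*s)/3 - s**2*sin(3*s)/3 + 13*s**2*cos(3*s)/9 - 26*s*sin(3*s)/27 + 10*s*cos(3*s)/9 - 10*sin(3*s)/27 + cos(3*s)/81 + C

Use integration by parts with u = s**4 - s**3 - 3*s**2 - 4*s - 1, dv = sin(3*s) ds, so v = -cos(3*s)/3.
Apply parts 4 times (tabular method): alternate signs, differentiate u down to 0, integrate dv up.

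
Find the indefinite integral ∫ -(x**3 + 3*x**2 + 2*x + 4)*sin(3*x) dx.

x**3*cos(3*x)/3 - x**2*sin(3*x)/3 + x**2*cos(3*x) - 2*x*sin(3*x)/3 + 4*x*cos(3*x)/9 - 4*sin(3*x)/27 + 10*cos(3*x)/9 + C

Use integration by parts with u = x**3 + 3*x**2 + 2*x + 4, dv = -sin(3*x) dx, so v = cos(3*x)/3.
Apply parts 3 times (tabular method): alternate signs, differentiate u down to 0, integrate dv up.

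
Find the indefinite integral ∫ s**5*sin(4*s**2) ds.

Let u = s², du = 2s ds; rewrite as (1/2)∫ u^2·sin(4u) du.
Now integrate by parts 2 times.

-s**4*cos(4*s**2)/8 + s**2*sin(4*s**2)/16 + cos(4*s**2)/64 + C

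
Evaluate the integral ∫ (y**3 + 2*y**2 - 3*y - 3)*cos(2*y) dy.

Use integration by parts with u = y**3 + 2*y**2 - 3*y - 3, dv = cos(2*y) dy, so v = sin(2*y)/2.
Apply parts 3 times (tabular method): alternate signs, differentiate u down to 0, integrate dv up.

y**3*sin(2*y)/2 + y**2*sin(2*y) + 3*y**2*cos(2*y)/4 - 9*y*sin(2*y)/4 + y*cos(2*y) - 2*sin(2*y) - 9*cos(2*y)/8 + C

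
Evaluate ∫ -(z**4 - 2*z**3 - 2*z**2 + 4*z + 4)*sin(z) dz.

Use integration by parts with u = z**4 - 2*z**3 - 2*z**2 + 4*z + 4, dv = -sin(z) dz, so v = cos(z).
Apply parts 4 times (tabular method): alternate signs, differentiate u down to 0, integrate dv up.

z**4*cos(z) - 4*z**3*sin(z) - 2*z**3*cos(z) + 6*z**2*sin(z) - 14*z**2*cos(z) + 28*z*sin(z) + 16*z*cos(z) - 16*sin(z) + 32*cos(z) + C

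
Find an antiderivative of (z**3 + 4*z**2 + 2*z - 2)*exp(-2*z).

(-4*z**3 - 22*z**2 - 30*z - 7)*exp(-2*z)/8 + C

Use integration by parts with u = z**3 + 4*z**2 + 2*z - 2, dv = exp(-2*z) dz, so v = -exp(-2*z)/2.
Apply parts 3 times (tabular method): alternate signs, differentiate u down to 0, integrate dv up.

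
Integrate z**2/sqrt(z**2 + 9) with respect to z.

Substitute z = 3·tan(θ), so dz = 3·sec(θ)^2 dθ and the radical becomes sqrt(z**2 + 9) = 3·sec(θ) by the Pythagorean identity.
Integrate the resulting trig expression in θ, then back-substitute tan(θ) = z/3, sec(θ) = sqrt(z**2 + 9)/3 (absorbing any constant into C).

z*sqrt(z**2 + 9)/2 - 9*log(z + sqrt(z**2 + 9))/2 + C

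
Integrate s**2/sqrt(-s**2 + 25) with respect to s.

Substitute s = 5·sin(θ), so ds = 5·cos(θ) dθ and the radical becomes sqrt(-s**2 + 25) = 5·cos(θ) by the Pythagorean identity.
Integrate the resulting trig expression in θ, then back-substitute θ = asin(s/5), sin(θ) = s/5, cos(θ) = sqrt(-s**2 + 25)/5 (absorbing any constant into C).

-s*sqrt(-s**2 + 25)/2 + 25*asin(s/5)/2 + C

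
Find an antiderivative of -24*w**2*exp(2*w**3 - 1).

Let u = 2*w**3 - 1, so du = (6*w**2) dw.
Rewriting, the integral becomes -4·∫ e^u du = -4·e^u.
Substituting back, u = 2*w**3 - 1.

-4*exp(2*w**3 - 1) + C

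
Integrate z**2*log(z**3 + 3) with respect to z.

z**3*log(z**3 + 3)/3 - z**3/3 + log(z**3 + 3) + C

Let u = z**3 + 3, so du = (3*z**2) dz.
The integral becomes (1/3)·∫ log(u) du; integrate by parts with u′=log(u), dv′=du.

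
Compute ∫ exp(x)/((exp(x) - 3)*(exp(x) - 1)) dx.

log(exp(x) - 3)/2 - log(exp(x) - 1)/2 + C

Let u = e^x, du = e^x dx.
The integral becomes ∫ du/((u-1)(u-3)); decompose into partial fractions.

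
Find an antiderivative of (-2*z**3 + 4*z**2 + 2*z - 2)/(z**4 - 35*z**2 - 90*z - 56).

-239*log(z - 7)/396 - log(z + 1)/12 + 13*log(z + 2)/9 - 91*log(z + 4)/33 + C

Factor the denominator: (z - 7)*(z + 1)*(z + 2)*(z + 4).
Partial-fraction decomposition: -91/(33*(z + 4)) + 13/(9*(z + 2)) - 1/(12*(z + 1)) - 239/(396*(z - 7)).
Integrate each term: A/(z−a) contributes A·log|z−a|.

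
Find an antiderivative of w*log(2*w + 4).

w**2*log(2*w + 4)/2 - w**2/4 + w - 2*log(w + 2) + C

Use integration by parts with u = log(2*w + 4), dv = w dw.
Then du = 2/(2*w + 4) dw and v = w**2/2.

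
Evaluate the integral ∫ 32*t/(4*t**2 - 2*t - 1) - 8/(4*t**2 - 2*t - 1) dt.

4*log(4*t**2 - 2*t - 1) + C

Let u = 4*t**2 - 2*t - 1, so du = (8*t - 2) dt.
Rewriting, the integral becomes 4·∫ 1/u du = 4·log(u).
Substituting back, u = 4*t**2 - 2*t - 1.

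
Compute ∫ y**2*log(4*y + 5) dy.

Use integration by parts with u = log(4*y + 5), dv = y**2 dy.
Then du = 4/(4*y + 5) dy and v = y**3/3.

y**3*log(4*y + 5)/3 - y**3/9 + 5*y**2/24 - 25*y/48 + 125*log(4*y + 5)/192 + C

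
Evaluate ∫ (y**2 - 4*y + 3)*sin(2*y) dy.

Use integration by parts with u = y**2 - 4*y + 3, dv = sin(2*y) dy, so v = -cos(2*y)/2.
Apply parts 2 times (tabular method): alternate signs, differentiate u down to 0, integrate dv up.

-y**2*cos(2*y)/2 + y*sin(2*y)/2 + 2*y*cos(2*y) - sin(2*y) - 5*cos(2*y)/4 + C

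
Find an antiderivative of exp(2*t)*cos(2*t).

Let I denote the integral. Integrate by parts with u = cos(2*t), dv = exp(2*t) dt, so v = exp(2*t)/2: I = exp(2*t)*cos(2*t)/2 + ∫ exp(2*t)*sin(2*t) dt.
Apply parts again with u = sin(2*t), dv = exp(2*t) dt: ∫ exp(2*t)*sin(2*t) dt = exp(2*t)*sin(2*t)/2 − I. Substituting back brings back I: I = exp(2*t)*sin(2*t)/2 + exp(2*t)*cos(2*t)/2 − I.
Solving for I: (1 + 1)·I equals the remaining terms, so I = (1/2)·(exp(2*t)*sin(2*t)/2 + exp(2*t)*cos(2*t)/2).

exp(2*t)*sin(2*t)/4 + exp(2*t)*cos(2*t)/4 + C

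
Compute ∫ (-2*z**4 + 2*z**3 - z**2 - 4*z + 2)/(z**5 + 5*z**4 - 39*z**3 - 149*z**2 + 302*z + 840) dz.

-149*log(z - 5)/216 + 127*log(z - 3)/700 - 3*log(z + 2)/25 + 319*log(z + 4)/189 - 5507*log(z + 7)/1800 + C

Factor the denominator: (z - 5)*(z - 3)*(z + 2)*(z + 4)*(z + 7).
Partial-fraction decomposition: -5507/(1800*(z + 7)) + 319/(189*(z + 4)) - 3/(25*(z + 2)) + 127/(700*(z - 3)) - 149/(216*(z - 5)).
Integrate each term: A/(z−a) contributes A·log|z−a|.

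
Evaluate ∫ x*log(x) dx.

Use integration by parts with u = log(x), dv = x dx.
Then du = 1/x dx and v = x**2/2.

x**2*log(x)/2 - x**2/4 + C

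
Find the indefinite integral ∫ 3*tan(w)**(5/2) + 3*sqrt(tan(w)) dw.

2*tan(w)**(3/2) + C

Let u = tan(w), so du = (tan(w)**2 + 1) dw.
Rewriting, the integral becomes 3·∫ √u du = 3·(2/3)u^(3/2).
Substituting back, u = tan(w).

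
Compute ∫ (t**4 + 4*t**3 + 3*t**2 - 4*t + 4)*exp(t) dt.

Use integration by parts with u = t**4 + 4*t**3 + 3*t**2 - 4*t + 4, dv = exp(t) dt, so v = exp(t).
Apply parts 4 times (tabular method): alternate signs, differentiate u down to 0, integrate dv up.

(t**4 + 3*t**2 - 10*t + 14)*exp(t) + C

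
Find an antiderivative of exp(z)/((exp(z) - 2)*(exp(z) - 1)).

log(exp(z) - 2) - log(exp(z) - 1) + C

Let u = e^z, du = e^z dz.
The integral becomes ∫ du/((u-2)(u-1)); decompose into partial fractions.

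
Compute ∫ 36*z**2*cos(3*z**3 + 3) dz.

4*sin(3*z**3 + 3) + C

Let u = 3*z**3 + 3, so du = (9*z**2) dz.
Rewriting, the integral becomes 4·∫ cos(u) du = 4·sin(u).
Substituting back, u = 3*z**3 + 3.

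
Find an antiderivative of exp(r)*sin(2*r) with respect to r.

Let I denote the integral. Integrate by parts with u = sin(2*r), dv = exp(r) dr, so v = exp(r): I = exp(r)*sin(2*r) − 2·∫ exp(r)*cos(2*r) dr.
Apply parts again with u = cos(2*r), dv = exp(r) dr: ∫ exp(r)*cos(2*r) dr = exp(r)*cos(2*r) + 2·I. Substituting back brings back I: I = exp(r)*sin(2*r) - 2*exp(r)*cos(2*r) − 4·I.
Solving for I: (1 + 4)·I equals the remaining terms, so I = (1/5)·(exp(r)*sin(2*r) - 2*exp(r)*cos(2*r)).

exp(r)*sin(2*r)/5 - 2*exp(r)*cos(2*r)/5 + C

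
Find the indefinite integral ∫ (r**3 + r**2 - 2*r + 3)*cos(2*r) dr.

r**3*sin(2*r)/2 + r**2*sin(2*r)/2 + 3*r**2*cos(2*r)/4 - 7*r*sin(2*r)/4 + r*cos(2*r)/2 + 5*sin(2*r)/4 - 7*cos(2*r)/8 + C

Use integration by parts with u = r**3 + r**2 - 2*r + 3, dv = cos(2*r) dr, so v = sin(2*r)/2.
Apply parts 3 times (tabular method): alternate signs, differentiate u down to 0, integrate dv up.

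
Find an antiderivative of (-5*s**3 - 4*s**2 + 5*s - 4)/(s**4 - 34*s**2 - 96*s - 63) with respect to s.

-47*log(s - 7)/20 + log(s + 1)/4 - 29*log(s + 3)/10 - 4/(s + 3) + C

Factor the denominator: (s - 7)*(s + 1)*(s + 3)**2.
Partial-fraction decomposition: -29/(10*(s + 3)) + 4/(s + 3)**2 + 1/(4*(s + 1)) - 47/(20*(s - 7)).
Integrate each term; A/(s−a) gives A·log|s−a|; A/(s−a)² gives −A/(s−a).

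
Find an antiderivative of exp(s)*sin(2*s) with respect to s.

Let I denote the integral. Integrate by parts with u = sin(2*s), dv = exp(s) ds, so v = exp(s): I = exp(s)*sin(2*s) − 2·∫ exp(s)*cos(2*s) ds.
Apply parts again with u = cos(2*s), dv = exp(s) ds: ∫ exp(s)*cos(2*s) ds = exp(s)*cos(2*s) + 2·I. Substituting back brings back I: I = exp(s)*sin(2*s) - 2*exp(s)*cos(2*s) − 4·I.
Solving for I: (1 + 4)·I equals the remaining terms, so I = (1/5)·(exp(s)*sin(2*s) - 2*exp(s)*cos(2*s)).

exp(s)*sin(2*s)/5 - 2*exp(s)*cos(2*s)/5 + C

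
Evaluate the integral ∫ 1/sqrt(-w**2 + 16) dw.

Substitute w = 4·sin(θ), so dw = 4·cos(θ) dθ and the radical becomes sqrt(-w**2 + 16) = 4·cos(θ) by the Pythagorean identity.
Integrate the resulting trig expression in θ, then back-substitute θ = asin(w/4), sin(θ) = w/4, cos(θ) = sqrt(-w**2 + 16)/4 (absorbing any constant into C).

asin(w/4) + C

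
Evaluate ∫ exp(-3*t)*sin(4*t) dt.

-3*exp(-3*t)*sin(4*t)/25 - 4*exp(-3*t)*cos(4*t)/25 + C

Let I denote the integral. Integrate by parts with u = sin(4*t), dv = exp(-3*t) dt, so v = -exp(-3*t)/3: I = -exp(-3*t)*sin(4*t)/3 + (4/3)·∫ exp(-3*t)*cos(4*t) dt.
Apply parts again with u = cos(4*t), dv = exp(-3*t) dt: ∫ exp(-3*t)*cos(4*t) dt = -exp(-3*t)*cos(4*t)/3 − (4/3)·I. Substituting back brings back I: I = -exp(-3*t)*sin(4*t)/3 - 4*exp(-3*t)*cos(4*t)/9 − (16/9)·I.
Solving for I: (1 + 16/9)·I equals the remaining terms, so I = (9/25)·(-exp(-3*t)*sin(4*t)/3 - 4*exp(-3*t)*cos(4*t)/9).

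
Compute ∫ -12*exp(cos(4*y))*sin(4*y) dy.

Let u = cos(4*y), so du = (-4*sin(4*y)) dy.
Rewriting, the integral becomes 3·∫ e^u du = 3·e^u.
Substituting back, u = cos(4*y).

3*exp(cos(4*y)) + C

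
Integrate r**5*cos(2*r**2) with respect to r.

Let u = r², du = 2r dr; rewrite as (1/2)∫ u^2·cos(2u) du.
Now integrate by parts 2 times.

r**4*sin(2*r**2)/4 + r**2*cos(2*r**2)/4 - sin(2*r**2)/8 + C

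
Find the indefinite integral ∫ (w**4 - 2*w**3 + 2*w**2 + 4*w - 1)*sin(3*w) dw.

Use integration by parts with u = w**4 - 2*w**3 + 2*w**2 + 4*w - 1, dv = sin(3*w) dw, so v = -cos(3*w)/3.
Apply parts 4 times (tabular method): alternate signs, differentiate u down to 0, integrate dv up.

-w**4*cos(3*w)/3 + 4*w**3*sin(3*w)/9 + 2*w**3*cos(3*w)/3 - 2*w**2*sin(3*w)/3 - 2*w**2*cos(3*w)/9 + 4*w*sin(3*w)/27 - 16*w*cos(3*w)/9 + 16*sin(3*w)/27 + 31*cos(3*w)/81 + C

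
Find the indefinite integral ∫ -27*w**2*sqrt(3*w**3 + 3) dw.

Let u = 3*w**3 + 3, so du = (9*w**2) dw.
Rewriting, the integral becomes -3·∫ √u du = -3·(2/3)u^(3/2).
Substituting back, u = 3*w**3 + 3.

-2*(3*w**3 + 3)**(3/2) + C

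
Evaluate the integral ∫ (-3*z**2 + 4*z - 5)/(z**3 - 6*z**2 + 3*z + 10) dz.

-10*log(z - 5)/3 + log(z - 2) - 2*log(z + 1)/3 + C

Factor the denominator: (z - 5)*(z - 2)*(z + 1).
Partial-fraction decomposition: -2/(3*(z + 1)) + 1/(z - 2) - 10/(3*(z - 5)).
Integrate each term: A/(z−a) contributes A·log|z−a|.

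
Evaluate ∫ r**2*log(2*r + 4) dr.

r**3*log(2*r + 4)/3 - r**3/9 + r**2/3 - 4*r/3 + 8*log(r + 2)/3 + C

Use integration by parts with u = log(2*r + 4), dv = r**2 dr.
Then du = 2/(2*r + 4) dr and v = r**3/3.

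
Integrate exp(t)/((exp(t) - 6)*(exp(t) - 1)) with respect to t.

Let u = e^t, du = e^t dt.
The integral becomes ∫ du/((u-6)(u-1)); decompose into partial fractions.

log(exp(t) - 6)/5 - log(exp(t) - 1)/5 + C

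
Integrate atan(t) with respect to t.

Use integration by parts with u = arctan(t), dv = dt.
Then du = 1/(t**2 + 1) dt.

t*atan(t) - log(t**2 + 1)/2 + C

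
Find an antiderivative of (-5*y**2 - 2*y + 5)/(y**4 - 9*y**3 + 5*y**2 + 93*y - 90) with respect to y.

-187*log(y - 6)/45 + 65*log(y - 5)/16 - log(y - 1)/40 + 17*log(y + 3)/144 + C

Factor the denominator: (y - 6)*(y - 5)*(y - 1)*(y + 3).
Partial-fraction decomposition: 17/(144*(y + 3)) - 1/(40*(y - 1)) + 65/(16*(y - 5)) - 187/(45*(y - 6)).
Integrate each term: A/(y−a) contributes A·log|y−a|.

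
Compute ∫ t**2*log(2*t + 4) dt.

t**3*log(2*t + 4)/3 - t**3/9 + t**2/3 - 4*t/3 + 8*log(t + 2)/3 + C

Use integration by parts with u = log(2*t + 4), dv = t**2 dt.
Then du = 2/(2*t + 4) dt and v = t**3/3.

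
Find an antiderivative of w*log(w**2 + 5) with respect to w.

w**2*log(w**2 + 5)/2 - w**2/2 + 5*log(w**2 + 5)/2 + C

Let u = w**2 + 5, so du = (2*w) dw.
The integral becomes (1/2)·∫ log(u) du; integrate by parts with u′=log(u), dv′=du.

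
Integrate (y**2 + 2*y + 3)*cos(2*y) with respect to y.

Use integration by parts with u = y**2 + 2*y + 3, dv = cos(2*y) dy, so v = sin(2*y)/2.
Apply parts 2 times (tabular method): alternate signs, differentiate u down to 0, integrate dv up.

y**2*sin(2*y)/2 + y*sin(2*y) + y*cos(2*y)/2 + 5*sin(2*y)/4 + cos(2*y)/2 + C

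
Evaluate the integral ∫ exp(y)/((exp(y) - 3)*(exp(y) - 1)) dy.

log(exp(y) - 3)/2 - log(exp(y) - 1)/2 + C

Let u = e^y, du = e^y dy.
The integral becomes ∫ du/((u-1)(u-3)); decompose into partial fractions.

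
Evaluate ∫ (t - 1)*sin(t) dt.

-t*cos(t) + sin(t) + cos(t) + C

Use integration by parts with u = t - 1, dv = sin(t) dt, so v = -cos(t).
Apply parts 1 times (tabular method): alternate signs, differentiate u down to 0, integrate dv up.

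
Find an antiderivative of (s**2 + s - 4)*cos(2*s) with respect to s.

s**2*sin(2*s)/2 + s*sin(2*s)/2 + s*cos(2*s)/2 - 9*sin(2*s)/4 + cos(2*s)/4 + C

Use integration by parts with u = s**2 + s - 4, dv = cos(2*s) ds, so v = sin(2*s)/2.
Apply parts 2 times (tabular method): alternate signs, differentiate u down to 0, integrate dv up.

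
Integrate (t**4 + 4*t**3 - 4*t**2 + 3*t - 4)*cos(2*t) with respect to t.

t**4*sin(2*t)/2 + 2*t**3*sin(2*t) + t**3*cos(2*t) - 7*t**2*sin(2*t)/2 + 3*t**2*cos(2*t) - 3*t*sin(2*t)/2 - 7*t*cos(2*t)/2 - sin(2*t)/4 - 3*cos(2*t)/4 + C

Use integration by parts with u = t**4 + 4*t**3 - 4*t**2 + 3*t - 4, dv = cos(2*t) dt, so v = sin(2*t)/2.
Apply parts 4 times (tabular method): alternate signs, differentiate u down to 0, integrate dv up.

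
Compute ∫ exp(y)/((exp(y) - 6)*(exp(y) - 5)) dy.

log(exp(y) - 6) - log(exp(y) - 5) + C

Let u = e^y, du = e^y dy.
The integral becomes ∫ du/((u-5)(u-6)); decompose into partial fractions.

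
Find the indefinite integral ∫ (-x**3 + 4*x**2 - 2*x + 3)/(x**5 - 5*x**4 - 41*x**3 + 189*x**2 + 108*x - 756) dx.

-79*log(x - 7)/936 + 161*log(x - 3)/5400 - 31*log(x + 2)/900 + 125*log(x + 6)/1404 + 1/(30*x - 90) + C

Factor the denominator: (x - 7)*(x - 3)**2*(x + 2)*(x + 6).
Partial-fraction decomposition: 125/(1404*(x + 6)) - 31/(900*(x + 2)) + 161/(5400*(x - 3)) - 1/(30*(x - 3)**2) - 79/(936*(x - 7)).
Integrate each term; A/(x−a) gives A·log|x−a|; A/(x−a)² gives −A/(x−a).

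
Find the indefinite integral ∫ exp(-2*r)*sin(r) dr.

-2*exp(-2*r)*sin(r)/5 - exp(-2*r)*cos(r)/5 + C

Let I denote the integral. Integrate by parts with u = sin(r), dv = exp(-2*r) dr, so v = -exp(-2*r)/2: I = -exp(-2*r)*sin(r)/2 + (1/2)·∫ exp(-2*r)*cos(r) dr.
Apply parts again with u = cos(r), dv = exp(-2*r) dr: ∫ exp(-2*r)*cos(r) dr = -exp(-2*r)*cos(r)/2 − (1/2)·I. Substituting back brings back I: I = -exp(-2*r)*sin(r)/2 - exp(-2*r)*cos(r)/4 − (1/4)·I.
Solving for I: (1 + 1/4)·I equals the remaining terms, so I = (4/5)·(-exp(-2*r)*sin(r)/2 - exp(-2*r)*cos(r)/4).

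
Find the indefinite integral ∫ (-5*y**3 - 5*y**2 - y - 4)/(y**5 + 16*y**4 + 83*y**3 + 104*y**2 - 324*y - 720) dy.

Factor the denominator: (y - 2)*(y + 3)*(y + 4)*(y + 5)*(y + 6).
Partial-fraction decomposition: 451/(24*(y + 6)) - 501/(14*(y + 5)) + 20/(y + 4) - 89/(30*(y + 3)) - 11/(280*(y - 2)).
Integrate each term: A/(y−a) contributes A·log|y−a|.

-11*log(y - 2)/280 - 89*log(y + 3)/30 + 20*log(y + 4) - 501*log(y + 5)/14 + 451*log(y + 6)/24 + C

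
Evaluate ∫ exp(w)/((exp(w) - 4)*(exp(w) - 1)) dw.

Let u = e^w, du = e^w dw.
The integral becomes ∫ du/((u-4)(u-1)); decompose into partial fractions.

log(exp(w) - 4)/3 - log(exp(w) - 1)/3 + C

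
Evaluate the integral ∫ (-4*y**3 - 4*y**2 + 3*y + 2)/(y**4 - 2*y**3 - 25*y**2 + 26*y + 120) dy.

Factor the denominator: (y - 5)*(y - 3)*(y + 2)*(y + 4).
Partial-fraction decomposition: -13/(9*(y + 4)) + 6/(35*(y + 2)) + 19/(10*(y - 3)) - 583/(126*(y - 5)).
Integrate each term: A/(y−a) contributes A·log|y−a|.

-583*log(y - 5)/126 + 19*log(y - 3)/10 + 6*log(y + 2)/35 - 13*log(y + 4)/9 + C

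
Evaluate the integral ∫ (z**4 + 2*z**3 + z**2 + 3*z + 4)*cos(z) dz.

Use integration by parts with u = z**4 + 2*z**3 + z**2 + 3*z + 4, dv = cos(z) dz, so v = sin(z).
Apply parts 4 times (tabular method): alternate signs, differentiate u down to 0, integrate dv up.

z**4*sin(z) + 2*z**3*sin(z) + 4*z**3*cos(z) - 11*z**2*sin(z) + 6*z**2*cos(z) - 9*z*sin(z) - 22*z*cos(z) + 26*sin(z) - 9*cos(z) + C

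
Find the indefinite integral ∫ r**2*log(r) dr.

r**3*log(r)/3 - r**3/9 + C

Use integration by parts with u = log(r), dv = r**2 dr.
Then du = 1/r dr and v = r**3/3.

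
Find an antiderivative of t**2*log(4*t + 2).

t**3*log(4*t + 2)/3 - t**3/9 + t**2/12 - t/12 + log(2*t + 1)/24 + C

Use integration by parts with u = log(4*t + 2), dv = t**2 dt.
Then du = 4/(4*t + 2) dt and v = t**3/3.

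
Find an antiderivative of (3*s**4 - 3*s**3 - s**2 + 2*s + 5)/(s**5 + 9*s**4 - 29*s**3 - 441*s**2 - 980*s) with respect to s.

-log(s)/196 + 256*log(s - 7)/539 + 941*log(s + 4)/132 - 37*log(s + 5)/2 + 4087*log(s + 7)/294 + C

Factor the denominator: s*(s - 7)*(s + 4)*(s + 5)*(s + 7).
Partial-fraction decomposition: 4087/(294*(s + 7)) - 37/(2*(s + 5)) + 941/(132*(s + 4)) + 256/(539*(s - 7)) - 1/(196*s).
Integrate each term: A/(s−a) contributes A·log|s−a|.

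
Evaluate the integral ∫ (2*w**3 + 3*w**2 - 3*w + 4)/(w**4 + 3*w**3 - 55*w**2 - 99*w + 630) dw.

526*log(w - 6)/429 - 19*log(w - 3)/60 - 39*log(w + 5)/44 + 257*log(w + 7)/130 + C

Factor the denominator: (w - 6)*(w - 3)*(w + 5)*(w + 7).
Partial-fraction decomposition: 257/(130*(w + 7)) - 39/(44*(w + 5)) - 19/(60*(w - 3)) + 526/(429*(w - 6)).
Integrate each term: A/(w−a) contributes A·log|w−a|.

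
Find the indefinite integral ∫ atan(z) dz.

Use integration by parts with u = arctan(z), dv = dz.
Then du = 1/(z**2 + 1) dz.

z*atan(z) - log(z**2 + 1)/2 + C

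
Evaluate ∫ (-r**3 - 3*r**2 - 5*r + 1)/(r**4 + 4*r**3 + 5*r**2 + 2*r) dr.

log(r)/2 + 2*log(r + 1) - 7*log(r + 2)/2 + 4/(r + 1) + C

Factor the denominator: r*(r + 1)**2*(r + 2).
Partial-fraction decomposition: -7/(2*(r + 2)) + 2/(r + 1) - 4/(r + 1)**2 + 1/(2*r).
Integrate each term; A/(r−a) gives A·log|r−a|; A/(r−a)² gives −A/(r−a).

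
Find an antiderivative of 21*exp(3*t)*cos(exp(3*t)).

7*sin(exp(3*t)) + C

Let u = exp(3*t), so du = (3*exp(3*t)) dt.
Rewriting, the integral becomes 7·∫ cos(u) du = 7·sin(u).
Substituting back, u = exp(3*t).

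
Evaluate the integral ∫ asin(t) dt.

t*asin(t) + sqrt(-t**2 + 1) + C

Use integration by parts with u = arcsin(t), dv = dt.
Then du = 1/sqrt(-t**2 + 1) dt.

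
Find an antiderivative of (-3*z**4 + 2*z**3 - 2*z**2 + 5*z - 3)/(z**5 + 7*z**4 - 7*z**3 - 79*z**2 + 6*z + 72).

Factor the denominator: (z - 3)*(z - 1)*(z + 1)*(z + 4)*(z + 6).
Partial-fraction decomposition: -295/(42*(z + 6)) + 317/(70*(z + 4)) - 1/(8*(z + 1)) + 1/(140*(z - 1)) - 65/(168*(z - 3)).
Integrate each term: A/(z−a) contributes A·log|z−a|.

-65*log(z - 3)/168 + log(z - 1)/140 - log(z + 1)/8 + 317*log(z + 4)/70 - 295*log(z + 6)/42 + C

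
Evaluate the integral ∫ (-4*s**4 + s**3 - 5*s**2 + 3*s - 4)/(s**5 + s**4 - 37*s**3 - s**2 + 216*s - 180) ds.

Factor the denominator: (s - 5)*(s - 2)*(s - 1)*(s + 3)*(s + 6).
Partial-fraction decomposition: -2801/(924*(s + 6)) + 409/(480*(s + 3)) - 9/(112*(s - 1)) + 37/(60*(s - 2)) - 2489/(1056*(s - 5)).
Integrate each term: A/(s−a) contributes A·log|s−a|.

-2489*log(s - 5)/1056 + 37*log(s - 2)/60 - 9*log(s - 1)/112 + 409*log(s + 3)/480 - 2801*log(s + 6)/924 + C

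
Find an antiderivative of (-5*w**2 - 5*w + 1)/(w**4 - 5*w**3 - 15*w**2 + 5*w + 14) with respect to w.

-31*log(w - 7)/48 + log(w - 1)/4 + log(w + 1)/16 + log(w + 2)/3 + C

Factor the denominator: (w - 7)*(w - 1)*(w + 1)*(w + 2).
Partial-fraction decomposition: 1/(3*(w + 2)) + 1/(16*(w + 1)) + 1/(4*(w - 1)) - 31/(48*(w - 7)).
Integrate each term: A/(w−a) contributes A·log|w−a|.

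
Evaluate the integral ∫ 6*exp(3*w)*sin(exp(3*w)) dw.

Let u = exp(3*w), so du = (3*exp(3*w)) dw.
Rewriting, the integral becomes 2·∫ sin(u) du = 2·-cos(u).
Substituting back, u = exp(3*w).

-2*cos(exp(3*w)) + C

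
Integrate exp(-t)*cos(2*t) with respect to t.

2*exp(-t)*sin(2*t)/5 - exp(-t)*cos(2*t)/5 + C

Let I denote the integral. Integrate by parts with u = cos(2*t), dv = exp(-t) dt, so v = -exp(-t): I = -exp(-t)*cos(2*t) − 2·∫ exp(-t)*sin(2*t) dt.
Apply parts again with u = sin(2*t), dv = exp(-t) dt: ∫ exp(-t)*sin(2*t) dt = -exp(-t)*sin(2*t) + 2·I. Substituting back brings back I: I = 2*exp(-t)*sin(2*t) - exp(-t)*cos(2*t) − 4·I.
Solving for I: (1 + 4)·I equals the remaining terms, so I = (1/5)·(2*exp(-t)*sin(2*t) - exp(-t)*cos(2*t)).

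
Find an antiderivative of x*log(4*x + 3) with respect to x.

Use integration by parts with u = log(4*x + 3), dv = x dx.
Then du = 4/(4*x + 3) dx and v = x**2/2.

x**2*log(4*x + 3)/2 - x**2/4 + 3*x/8 - 9*log(4*x + 3)/32 + C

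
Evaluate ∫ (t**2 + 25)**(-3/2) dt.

Substitute t = 5·tan(θ), so dt = 5·sec(θ)^2 dθ and the radical becomes sqrt(t**2 + 25) = 5·sec(θ) by the Pythagorean identity.
Integrate the resulting trig expression in θ, then back-substitute tan(θ) = t/5, sec(θ) = sqrt(t**2 + 25)/5 (absorbing any constant into C).

t/(25*sqrt(t**2 + 25)) + C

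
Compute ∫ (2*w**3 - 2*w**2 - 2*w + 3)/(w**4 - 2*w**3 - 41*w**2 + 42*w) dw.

Factor the denominator: w*(w - 7)*(w - 1)*(w + 6).
Partial-fraction decomposition: 163/(182*(w + 6)) - 1/(42*(w - 1)) + 577/(546*(w - 7)) + 1/(14*w).
Integrate each term: A/(w−a) contributes A·log|w−a|.

log(w)/14 + 577*log(w - 7)/546 - log(w - 1)/42 + 163*log(w + 6)/182 + C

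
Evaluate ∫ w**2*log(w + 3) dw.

w**3*log(w + 3)/3 - w**3/9 + w**2/2 - 3*w + 9*log(w + 3) + C

Use integration by parts with u = log(w + 3), dv = w**2 dw.
Then du = 1/(w + 3) dw and v = w**3/3.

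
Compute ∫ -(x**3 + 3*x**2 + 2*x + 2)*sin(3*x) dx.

Use integration by parts with u = x**3 + 3*x**2 + 2*x + 2, dv = -sin(3*x) dx, so v = cos(3*x)/3.
Apply parts 3 times (tabular method): alternate signs, differentiate u down to 0, integrate dv up.

x**3*cos(3*x)/3 - x**2*sin(3*x)/3 + x**2*cos(3*x) - 2*x*sin(3*x)/3 + 4*x*cos(3*x)/9 - 4*sin(3*x)/27 + 4*cos(3*x)/9 + C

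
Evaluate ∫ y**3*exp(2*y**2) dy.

(2*y**2 - 1)*exp(2*y**2)/8 + C

Let u = y², du = 2y dy; rewrite as (1/2)∫ u^1·exp(2u) du.
Now integrate by parts 1 time.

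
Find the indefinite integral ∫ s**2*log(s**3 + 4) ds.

s**3*log(s**3 + 4)/3 - s**3/3 + 4*log(s**3 + 4)/3 + C

Let u = s**3 + 4, so du = (3*s**2) ds.
The integral becomes (1/3)·∫ log(u) du; integrate by parts with u′=log(u), dv′=du.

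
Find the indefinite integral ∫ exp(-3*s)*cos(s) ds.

Let I denote the integral. Integrate by parts with u = cos(s), dv = exp(-3*s) ds, so v = -exp(-3*s)/3: I = -exp(-3*s)*cos(s)/3 − (1/3)·∫ exp(-3*s)*sin(s) ds.
Apply parts again with u = sin(s), dv = exp(-3*s) ds: ∫ exp(-3*s)*sin(s) ds = -exp(-3*s)*sin(s)/3 + (1/3)·I. Substituting back brings back I: I = exp(-3*s)*sin(s)/9 - exp(-3*s)*cos(s)/3 − (1/9)·I.
Solving for I: (1 + 1/9)·I equals the remaining terms, so I = (9/10)·(exp(-3*s)*sin(s)/9 - exp(-3*s)*cos(s)/3).

exp(-3*s)*sin(s)/10 - 3*exp(-3*s)*cos(s)/10 + C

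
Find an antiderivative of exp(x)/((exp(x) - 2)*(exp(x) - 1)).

Let u = e^x, du = e^x dx.
The integral becomes ∫ du/((u-1)(u-2)); decompose into partial fractions.

log(exp(x) - 2) - log(exp(x) - 1) + C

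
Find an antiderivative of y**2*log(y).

Use integration by parts with u = log(y), dv = y**2 dy.
Then du = 1/y dy and v = y**3/3.

y**3*log(y)/3 - y**3/9 + C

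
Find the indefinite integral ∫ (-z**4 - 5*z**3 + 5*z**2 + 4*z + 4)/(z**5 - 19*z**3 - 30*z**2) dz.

-11*log(z)/225 - 1101*log(z - 5)/1400 - 10*log(z + 2)/7 + 91*log(z + 3)/72 + 2/(15*z) + C

Factor the denominator: z**2*(z - 5)*(z + 2)*(z + 3).
Partial-fraction decomposition: 91/(72*(z + 3)) - 10/(7*(z + 2)) - 1101/(1400*(z - 5)) - 11/(225*z) - 2/(15*z**2).
Integrate each term; A/(z−a) gives A·log|z−a|; A/(z−a)² gives −A/(z−a).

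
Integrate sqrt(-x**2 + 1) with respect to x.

Substitute x = sin(θ), so dx = cos(θ) dθ and the radical becomes sqrt(-x**2 + 1) = cos(θ) by the Pythagorean identity.
Integrate the resulting trig expression in θ, then back-substitute θ = asin(x), sin(θ) = x, cos(θ) = sqrt(-x**2 + 1) (absorbing any constant into C).

x*sqrt(-x**2 + 1)/2 + asin(x)/2 + C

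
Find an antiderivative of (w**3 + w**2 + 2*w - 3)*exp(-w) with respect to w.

(-w**3 - 4*w**2 - 10*w - 7)*exp(-w) + C

Use integration by parts with u = w**3 + w**2 + 2*w - 3, dv = exp(-w) dw, so v = -exp(-w).
Apply parts 3 times (tabular method): alternate signs, differentiate u down to 0, integrate dv up.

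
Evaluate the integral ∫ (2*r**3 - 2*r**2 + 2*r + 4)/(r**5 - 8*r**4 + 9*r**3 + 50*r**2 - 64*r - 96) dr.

-164*log(r - 4)/75 + 23*log(r - 3)/10 + log(r + 1)/50 - 2*log(r + 2)/15 - 18/(5*r - 20) + C

Factor the denominator: (r - 4)**2*(r - 3)*(r + 1)*(r + 2).
Partial-fraction decomposition: -2/(15*(r + 2)) + 1/(50*(r + 1)) + 23/(10*(r - 3)) - 164/(75*(r - 4)) + 18/(5*(r - 4)**2).
Integrate each term; A/(r−a) gives A·log|r−a|; A/(r−a)² gives −A/(r−a).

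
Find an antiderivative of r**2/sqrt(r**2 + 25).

r*sqrt(r**2 + 25)/2 - 25*log(r + sqrt(r**2 + 25))/2 + C

Substitute r = 5·tan(θ), so dr = 5·sec(θ)^2 dθ and the radical becomes sqrt(r**2 + 25) = 5·sec(θ) by the Pythagorean identity.
Integrate the resulting trig expression in θ, then back-substitute tan(θ) = r/5, sec(θ) = sqrt(r**2 + 25)/5 (absorbing any constant into C).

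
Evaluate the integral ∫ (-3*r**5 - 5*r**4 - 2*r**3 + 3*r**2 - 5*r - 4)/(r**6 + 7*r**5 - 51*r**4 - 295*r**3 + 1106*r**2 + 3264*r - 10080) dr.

Factor the denominator: (r - 4)**2*(r - 3)*(r + 5)*(r + 6)*(r + 7).
Partial-fraction decomposition: -1964/(121*(r + 7)) + 8707/(450*(r + 6)) - 1649/(324*(r + 5)) - 59/(36*(r - 3)) + 299377/(490050*(r - 4)) - 2228/(495*(r - 4)**2).
Integrate each term; A/(r−a) gives A·log|r−a|; A/(r−a)² gives −A/(r−a).

299377*log(r - 4)/490050 - 59*log(r - 3)/36 - 1649*log(r + 5)/324 + 8707*log(r + 6)/450 - 1964*log(r + 7)/121 + 2228/(495*r - 1980) + C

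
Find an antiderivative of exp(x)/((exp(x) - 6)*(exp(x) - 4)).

log(exp(x) - 6)/2 - log(exp(x) - 4)/2 + C

Let u = e^x, du = e^x dx.
The integral becomes ∫ du/((u-6)(u-4)); decompose into partial fractions.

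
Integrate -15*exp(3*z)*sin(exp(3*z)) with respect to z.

Let u = exp(3*z), so du = (3*exp(3*z)) dz.
Rewriting, the integral becomes -5·∫ sin(u) du = -5·-cos(u).
Substituting back, u = exp(3*z).

5*cos(exp(3*z)) + C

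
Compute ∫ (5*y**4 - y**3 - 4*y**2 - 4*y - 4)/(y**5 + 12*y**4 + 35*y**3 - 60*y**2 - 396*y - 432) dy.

163*log(y - 3)/945 - 19*log(y + 2)/10 + 202*log(y + 3)/9 - 323*log(y + 4)/7 + 1643*log(y + 6)/54 + C

Factor the denominator: (y - 3)*(y + 2)*(y + 3)*(y + 4)*(y + 6).
Partial-fraction decomposition: 1643/(54*(y + 6)) - 323/(7*(y + 4)) + 202/(9*(y + 3)) - 19/(10*(y + 2)) + 163/(945*(y - 3)).
Integrate each term: A/(y−a) contributes A·log|y−a|.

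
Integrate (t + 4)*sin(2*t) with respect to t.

-t*cos(2*t)/2 + sin(2*t)/4 - 2*cos(2*t) + C

Use integration by parts with u = t + 4, dv = sin(2*t) dt, so v = -cos(2*t)/2.
Apply parts 1 times (tabular method): alternate signs, differentiate u down to 0, integrate dv up.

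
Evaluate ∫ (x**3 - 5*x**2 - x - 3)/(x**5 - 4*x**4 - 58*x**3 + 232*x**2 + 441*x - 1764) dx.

Factor the denominator: (x - 7)*(x - 4)*(x - 3)*(x + 3)*(x + 7).
Partial-fraction decomposition: -73/(770*(x + 7)) + 3/(70*(x + 3)) - 1/(10*(x - 3)) + 23/(231*(x - 4)) + 11/(210*(x - 7)).
Integrate each term: A/(x−a) contributes A·log|x−a|.

11*log(x - 7)/210 + 23*log(x - 4)/231 - log(x - 3)/10 + 3*log(x + 3)/70 - 73*log(x + 7)/770 + C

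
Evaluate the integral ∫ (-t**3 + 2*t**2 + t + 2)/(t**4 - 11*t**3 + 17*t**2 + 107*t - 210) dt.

-59*log(t - 7)/25 + 17*log(t - 5)/12 + 4*log(t - 2)/75 - 11*log(t + 3)/100 + C

Factor the denominator: (t - 7)*(t - 5)*(t - 2)*(t + 3).
Partial-fraction decomposition: -11/(100*(t + 3)) + 4/(75*(t - 2)) + 17/(12*(t - 5)) - 59/(25*(t - 7)).
Integrate each term: A/(t−a) contributes A·log|t−a|.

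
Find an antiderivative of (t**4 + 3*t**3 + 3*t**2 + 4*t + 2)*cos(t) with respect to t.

t**4*sin(t) + 3*t**3*sin(t) + 4*t**3*cos(t) - 9*t**2*sin(t) + 9*t**2*cos(t) - 14*t*sin(t) - 18*t*cos(t) + 20*sin(t) - 14*cos(t) + C

Use integration by parts with u = t**4 + 3*t**3 + 3*t**2 + 4*t + 2, dv = cos(t) dt, so v = sin(t).
Apply parts 4 times (tabular method): alternate signs, differentiate u down to 0, integrate dv up.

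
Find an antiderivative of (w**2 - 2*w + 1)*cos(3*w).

Use integration by parts with u = w**2 - 2*w + 1, dv = cos(3*w) dw, so v = sin(3*w)/3.
Apply parts 2 times (tabular method): alternate signs, differentiate u down to 0, integrate dv up.

w**2*sin(3*w)/3 - 2*w*sin(3*w)/3 + 2*w*cos(3*w)/9 + 7*sin(3*w)/27 - 2*cos(3*w)/9 + C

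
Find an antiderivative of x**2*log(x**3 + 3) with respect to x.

Let u = x**3 + 3, so du = (3*x**2) dx.
The integral becomes (1/3)·∫ log(u) du; integrate by parts with u′=log(u), dv′=du.

x**3*log(x**3 + 3)/3 - x**3/3 + log(x**3 + 3) + C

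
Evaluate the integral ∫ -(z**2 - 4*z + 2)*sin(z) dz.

z**2*cos(z) - 2*z*sin(z) - 4*z*cos(z) + 4*sin(z) + C

Use integration by parts with u = z**2 - 4*z + 2, dv = -sin(z) dz, so v = cos(z).
Apply parts 2 times (tabular method): alternate signs, differentiate u down to 0, integrate dv up.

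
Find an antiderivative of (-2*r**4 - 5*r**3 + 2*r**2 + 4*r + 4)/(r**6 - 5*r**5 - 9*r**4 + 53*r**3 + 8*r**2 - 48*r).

Factor the denominator: r*(r - 4)**2*(r - 1)*(r + 1)*(r + 3).
Partial-fraction decomposition: 17/(1176*(r + 3)) + 1/(20*(r + 1)) + 1/(24*(r - 1)) - 67/(2940*(r - 4)) - 13/(7*(r - 4)**2) - 1/(12*r).
Integrate each term; A/(r−a) gives A·log|r−a|; A/(r−a)² gives −A/(r−a).

-log(r)/12 - 67*log(r - 4)/2940 + log(r - 1)/24 + log(r + 1)/20 + 17*log(r + 3)/1176 + 13/(7*r - 28) + C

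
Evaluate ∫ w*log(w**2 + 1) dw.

Let u = w**2 + 1, so du = (2*w) dw.
The integral becomes (1/2)·∫ log(u) du; integrate by parts with u′=log(u), dv′=du.

w**2*log(w**2 + 1)/2 - w**2/2 + log(w**2 + 1)/2 + C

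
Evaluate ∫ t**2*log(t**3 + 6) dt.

t**3*log(t**3 + 6)/3 - t**3/3 + 2*log(t**3 + 6) + C

Let u = t**3 + 6, so du = (3*t**2) dt.
The integral becomes (1/3)·∫ log(u) du; integrate by parts with u′=log(u), dv′=du.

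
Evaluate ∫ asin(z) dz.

z*asin(z) + sqrt(-z**2 + 1) + C

Use integration by parts with u = arcsin(z), dv = dz.
Then du = 1/sqrt(-z**2 + 1) dz.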